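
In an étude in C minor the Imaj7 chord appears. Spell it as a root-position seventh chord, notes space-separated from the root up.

C E G B

The root, C, is scale degree 1 — the same note in C minor and C major; only the chord quality changes. Stacking thirds in C major on C gives C–E–G–B.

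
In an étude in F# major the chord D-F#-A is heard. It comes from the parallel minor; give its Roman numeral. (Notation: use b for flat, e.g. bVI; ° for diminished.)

In F# major scale degree 6 is D#; D is its lowered form, from F# minor. Diatonically F# major has D#m (vi) on that degree; D–F#–A is instead the major chord native to F# minor, so it takes the label bVI.

bVI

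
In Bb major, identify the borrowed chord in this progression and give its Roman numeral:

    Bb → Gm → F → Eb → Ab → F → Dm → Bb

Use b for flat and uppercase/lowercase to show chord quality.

bVII

In Bb major the diatonic chords are Bb, Cm, Dm, Eb, F, Gm, Adim. Bb, Gm, F, Eb and Dm are all diatonic. But Ab (Ab–C–Eb) is foreign: the diatonic vii° on degree 7 is Adim, whereas Ab comes from Bb minor. It is labeled bVII.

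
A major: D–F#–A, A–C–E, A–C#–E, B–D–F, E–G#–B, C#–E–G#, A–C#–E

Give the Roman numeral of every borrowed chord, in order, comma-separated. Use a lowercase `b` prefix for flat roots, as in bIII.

i, ii°

In A major the diatonic chords are A, Bm, C#m, D, E, F#m, G#dim. D–F#–A = D, A–C#–E = A, E–G#–B = E and C#–E–G# = C#m are all diatonic. A–C–E doesn't fit — on degree 1 A major would have A (I). Am is the degree-1 chord of A minor, so it is the borrowed i. But B–D–F is foreign: the diatonic ii on degree 2 is Bm, whereas Bdim comes from A minor. It is labeled ii°.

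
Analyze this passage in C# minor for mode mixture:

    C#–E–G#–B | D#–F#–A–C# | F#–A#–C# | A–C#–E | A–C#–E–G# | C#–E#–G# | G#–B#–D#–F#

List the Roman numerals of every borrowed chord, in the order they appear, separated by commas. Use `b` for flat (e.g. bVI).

C# minor has the diatonic set C#m, D#dim, E, F#m, G#, A, B (with V from harmonic minor). C#–E–G#–B = C#m7, D#–F#–A–C# = D#m7b5, A–C#–E = A, A–C#–E–G# = Amaj7 and G#–B#–D#–F# = G#7 all belong to that set. F#–A#–C# is not: scale degree 4 in C# minor carries F#m (iv). In C# major the chord on that degree is F#, so here it functions as IV, borrowed from the parallel major. C#–E#–G# doesn't fit — on degree 1 C# minor would have C#m (i). C# is the degree-1 chord of C# major, so it is the borrowed I.

IV, I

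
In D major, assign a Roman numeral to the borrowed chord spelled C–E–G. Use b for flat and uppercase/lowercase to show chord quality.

bVII

C is the lowered form of scale degree 7 in D major (the diatonic degree 7 is C#). Diatonically D major has C#dim (vii°) on that degree; C–E–G is instead the major chord native to D minor, so it takes the label bVII.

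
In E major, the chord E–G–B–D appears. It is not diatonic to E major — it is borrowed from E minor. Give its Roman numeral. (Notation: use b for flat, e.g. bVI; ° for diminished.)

i7

E is scale degree 1 in E major. The diatonic chord on degree 1 would be E (I), but E–G–B–D is the minor-seventh chord from E minor. As a borrowed chord it is labeled i7.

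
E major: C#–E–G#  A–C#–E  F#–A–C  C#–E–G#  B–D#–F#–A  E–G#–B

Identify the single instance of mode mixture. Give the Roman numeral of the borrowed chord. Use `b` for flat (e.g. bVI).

ii°

In E major the diatonic chords are E, F#m, G#m, A, B, C#m, D#dim. C#–E–G# = C#m, A–C#–E = A, B–D#–F#–A = B7 and E–G#–B = E are all diatonic. F#–A–C doesn't fit — on degree 2 E major would have F#m (ii). F#dim is the degree-2 chord of E minor, so it is the borrowed ii°.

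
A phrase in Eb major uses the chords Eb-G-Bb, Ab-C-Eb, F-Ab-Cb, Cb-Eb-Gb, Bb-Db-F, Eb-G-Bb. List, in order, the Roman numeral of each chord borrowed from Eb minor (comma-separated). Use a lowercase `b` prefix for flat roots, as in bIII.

ii°, bVI, v

The diatonic triads in Eb major are Eb, Fm, Gm, Ab, Bb, Cm, Ddim. Eb–G–Bb = Eb and Ab–C–Eb = Ab are both diatonic. F–Ab–Cb doesn't fit — on degree 2 Eb major would have Fm (ii). Fdim is the degree-2 chord of Eb minor, so it is the borrowed ii°. Cb–Eb–Gb doesn't fit — on degree 6 Eb major would have Cm (vi). Cb is the degree-6 chord of Eb minor, so it is the borrowed bVI. Bb–Db–F doesn't fit — on degree 5 Eb major would have Bb (V). Bbm is the degree-5 chord of Eb minor, so it is the borrowed v.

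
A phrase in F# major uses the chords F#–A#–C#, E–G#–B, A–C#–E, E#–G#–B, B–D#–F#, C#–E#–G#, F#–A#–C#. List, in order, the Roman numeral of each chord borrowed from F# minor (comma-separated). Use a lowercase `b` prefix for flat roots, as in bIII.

In F# major the diatonic chords are F#, G#m, A#m, B, C#, D#m, E#dim. F#–A#–C# = F#, E#–G#–B = E#dim, B–D#–F# = B and C#–E#–G# = C# are all diatonic. But E–G#–B is foreign: the diatonic vii° on degree 7 is E#dim, whereas E comes from F# minor. It is labeled bVII. But A–C#–E is foreign: the diatonic iii on degree 3 is A#m, whereas A comes from F# minor. It is labeled bIII.

bVII, bIII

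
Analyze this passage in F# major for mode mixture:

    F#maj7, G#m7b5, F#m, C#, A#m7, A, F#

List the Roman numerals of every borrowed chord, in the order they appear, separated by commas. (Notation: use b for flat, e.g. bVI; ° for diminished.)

iiø7, i, bIII

F# major has the diatonic set F#, G#m, A#m, B, C#, D#m, E#dim. F#maj7, C#, A#m7 and F# are all diatonic. G#m7b5 (G#–B–D–F#) is not: scale degree 2 in F# major carries G#m (ii). In F# minor the chord on that degree is G#m7b5, so here it functions as iiø7, borrowed from the parallel minor. But F#m (F#–A–C#) is foreign: the diatonic I on degree 1 is F#, whereas F#m comes from F# minor. It is labeled i. A (A–C#–E) is not: scale degree 3 in F# major carries A#m (iii). In F# minor the chord on that degree is A, so here it functions as bIII, borrowed from the parallel minor.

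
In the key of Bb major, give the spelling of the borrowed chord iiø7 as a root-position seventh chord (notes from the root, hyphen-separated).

The root, C, is scale degree 2 — the same note in Bb major and Bb minor; only the chord quality changes. In Bb minor the chord on C is C–Eb–Gb–Bb.

C-Eb-Gb-Bb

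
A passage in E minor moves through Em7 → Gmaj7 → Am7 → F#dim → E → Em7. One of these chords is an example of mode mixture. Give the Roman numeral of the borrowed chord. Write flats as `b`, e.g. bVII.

In E minor (with V from harmonic minor) the diatonic chords are Em, F#dim, G, Am, B, C, D. Em7, Gmaj7, Am7 and F#dim are all diatonic. But E (E–G#–B) is foreign: the diatonic i on degree 1 is Em, whereas E comes from E major. It is labeled I.

I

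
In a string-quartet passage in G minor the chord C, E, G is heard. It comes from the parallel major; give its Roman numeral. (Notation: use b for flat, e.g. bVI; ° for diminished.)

IV

The root C is the diatonic 4th degree of G minor; the borrowing shows in the chord quality. C–E–G is a major chord — the form found in G major, not the diatonic iv (Cm). Borrowed into G minor it is written IV.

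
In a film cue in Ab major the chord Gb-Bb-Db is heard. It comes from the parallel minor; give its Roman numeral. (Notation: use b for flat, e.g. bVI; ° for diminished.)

In Ab major scale degree 7 is G; Gb is its lowered form, from Ab minor. The diatonic chord on degree 7 would be Gdim (vii°), but Gb–Bb–Db is the major chord from Ab minor. As a borrowed chord it is labeled bVII.

bVII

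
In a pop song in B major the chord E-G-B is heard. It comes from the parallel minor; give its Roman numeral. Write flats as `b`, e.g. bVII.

iv

The root E is the diatonic 4th degree of B major; the borrowing shows in the chord quality. The diatonic chord on degree 4 would be E (IV), but E–G–B is the minor chord from B minor. As a borrowed chord it is labeled iv.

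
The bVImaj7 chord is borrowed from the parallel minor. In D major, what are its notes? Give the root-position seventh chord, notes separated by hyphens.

Scale degree 6 in D major is B. bVImaj7 uses the lowered form, Bb, taken from D minor. Building the major-seventh chord from the parallel minor on Bb: Bb–D–F–A.

Bb-D-F-A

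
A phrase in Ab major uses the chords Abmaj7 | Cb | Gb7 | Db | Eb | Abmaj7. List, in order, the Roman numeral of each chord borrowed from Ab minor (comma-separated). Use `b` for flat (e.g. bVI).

bIII, bVII7

In Ab major the diatonic chords are Ab, Bbm, Cm, Db, Eb, Fm, Gdim. Of the given chords, Abmaj7, Db and Eb are diatonic. Cb (Cb–Eb–Gb) is not: scale degree 3 in Ab major carries Cm (iii). In Ab minor the chord on that degree is Cb, so here it functions as bIII, borrowed from the parallel minor. Gb7 (Gb–Bb–Db–Fb) doesn't fit — on degree 7 Ab major would have Gdim (vii°). Gb7 is the degree-7 chord of Ab minor, so it is the borrowed bVII7.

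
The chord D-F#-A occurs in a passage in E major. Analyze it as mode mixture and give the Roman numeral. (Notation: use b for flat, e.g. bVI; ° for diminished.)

D is the lowered form of scale degree 7 in E major (the diatonic degree 7 is D#). The diatonic chord on degree 7 would be D#dim (vii°), but D–F#–A is the major chord from E minor. As a borrowed chord it is labeled bVII.

bVII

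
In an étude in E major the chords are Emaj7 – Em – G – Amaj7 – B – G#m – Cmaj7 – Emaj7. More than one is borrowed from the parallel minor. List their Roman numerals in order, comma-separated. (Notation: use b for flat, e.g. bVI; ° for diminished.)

i, bIII, bVImaj7

The diatonic triads in E major are E, F#m, G#m, A, B, C#m, D#dim. Emaj7, Amaj7, B and G#m all belong to that set. Em (E–G–B) is not: scale degree 1 in E major carries E (I). In E minor the chord on that degree is Em, so here it functions as i, borrowed from the parallel minor. But G (G–B–D) is foreign: the diatonic iii on degree 3 is G#m, whereas G comes from E minor. It is labeled bIII. Cmaj7 (C–E–G–B) is not: scale degree 6 in E major carries C#m (vi). In E minor the chord on that degree is Cmaj7, so here it functions as bVImaj7, borrowed from the parallel minor.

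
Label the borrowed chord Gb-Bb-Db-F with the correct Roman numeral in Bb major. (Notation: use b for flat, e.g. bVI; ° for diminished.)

bVImaj7

Gb is the lowered form of scale degree 6 in Bb major (the diatonic degree 6 is G). Gb–Bb–Db–F is a major-seventh chord — the form found in Bb minor, not the diatonic vi (Gm). Borrowed into Bb major it is written bVImaj7.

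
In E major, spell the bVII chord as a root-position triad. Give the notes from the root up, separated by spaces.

bVII is built on the lowered scale degree 7. In E major degree 7 is D#; lowered it becomes D. In E minor the chord on D is D–F#–A.

D F# A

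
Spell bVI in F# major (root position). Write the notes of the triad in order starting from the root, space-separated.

The root of bVI is the lowered 6th degree: D# becomes D. Building the major chord from the parallel minor on D: D–F#–A.

D F# A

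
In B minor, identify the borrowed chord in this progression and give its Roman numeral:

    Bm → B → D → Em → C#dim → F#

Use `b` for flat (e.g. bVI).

I

The diatonic triads in B minor (with V from harmonic minor) are Bm, C#dim, D, Em, F#, G, A. Of the given chords, Bm, D, Em, C#dim and F# are diatonic. But B (B–D#–F#) is foreign: the diatonic i on degree 1 is Bm, whereas B comes from B major. It is labeled I.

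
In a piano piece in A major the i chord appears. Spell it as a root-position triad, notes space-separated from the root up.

A C E

The root, A, is scale degree 1 — the same note in A major and A minor; only the chord quality changes. In A minor the chord on A is A–C–E.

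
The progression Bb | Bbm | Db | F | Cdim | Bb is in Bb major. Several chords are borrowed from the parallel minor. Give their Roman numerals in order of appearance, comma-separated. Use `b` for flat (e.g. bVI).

In Bb major the diatonic chords are Bb, Cm, Dm, Eb, F, Gm, Adim. Bb and F are both diatonic. Bbm (Bb–Db–F) doesn't fit — on degree 1 Bb major would have Bb (I). Bbm is the degree-1 chord of Bb minor, so it is the borrowed i. But Db (Db–F–Ab) is foreign: the diatonic iii on degree 3 is Dm, whereas Db comes from Bb minor. It is labeled bIII. Cdim (C–Eb–Gb) is not: scale degree 2 in Bb major carries Cm (ii). In Bb minor the chord on that degree is Cdim, so here it functions as ii°, borrowed from the parallel minor.

i, bIII, ii°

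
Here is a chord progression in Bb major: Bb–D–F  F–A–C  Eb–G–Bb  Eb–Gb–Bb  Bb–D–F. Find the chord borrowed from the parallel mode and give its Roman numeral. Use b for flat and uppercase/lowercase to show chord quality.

iv

In Bb major the diatonic chords are Bb, Cm, Dm, Eb, F, Gm, Adim. Of the given chords, Bb–D–F = Bb, F–A–C = F and Eb–G–Bb = Eb are diatonic. But Eb–Gb–Bb is foreign: the diatonic IV on degree 4 is Eb, whereas Ebm comes from Bb minor. It is labeled iv.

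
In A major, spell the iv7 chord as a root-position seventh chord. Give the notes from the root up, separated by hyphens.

iv7 is built on scale degree 4, which is D in both A major and its parallel. In A minor the chord on D is D–F–A–C.

D-F-A-C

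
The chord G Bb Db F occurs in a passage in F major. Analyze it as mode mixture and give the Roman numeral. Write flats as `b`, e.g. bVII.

iiø7

G is scale degree 2 in F major. G–Bb–Db–F is a half-diminished-seventh chord — the form found in F minor, not the diatonic ii (Gm). Borrowed into F major it is written iiø7.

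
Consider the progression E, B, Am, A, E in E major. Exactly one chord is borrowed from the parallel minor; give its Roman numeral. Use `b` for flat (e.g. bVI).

iv

The diatonic triads in E major are E, F#m, G#m, A, B, C#m, D#dim. E, B and A are all diatonic. Am (A–C–E) doesn't fit — on degree 4 E major would have A (IV). Am is the degree-4 chord of E minor, so it is the borrowed iv.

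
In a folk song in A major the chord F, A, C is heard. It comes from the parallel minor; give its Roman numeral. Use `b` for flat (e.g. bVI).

bVI

In A major scale degree 6 is F#; F is its lowered form, from A minor. The diatonic chord on degree 6 would be F#m (vi), but F–A–C is the major chord from A minor. As a borrowed chord it is labeled bVI.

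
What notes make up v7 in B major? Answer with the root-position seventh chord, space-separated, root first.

F# A C# E

The root, F#, is scale degree 5 — the same note in B major and B minor; only the chord quality changes. In B minor the chord on F# is F#–A–C#–E.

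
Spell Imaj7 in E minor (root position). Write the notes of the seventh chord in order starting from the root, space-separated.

E G# B D#

Imaj7 is built on scale degree 1, which is E in both E minor and its parallel. Building the major-seventh chord from the parallel major on E: E–G#–B–D#.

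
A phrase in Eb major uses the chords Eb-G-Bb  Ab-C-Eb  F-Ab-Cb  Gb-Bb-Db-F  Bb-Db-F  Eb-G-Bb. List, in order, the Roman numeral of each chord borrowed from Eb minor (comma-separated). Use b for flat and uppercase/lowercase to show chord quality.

ii°, bIIImaj7, v

In Eb major the diatonic chords are Eb, Fm, Gm, Ab, Bb, Cm, Ddim. Of the given chords, Eb–G–Bb = Eb and Ab–C–Eb = Ab are diatonic. F–Ab–Cb is not: scale degree 2 in Eb major carries Fm (ii). In Eb minor the chord on that degree is Fdim, so here it functions as ii°, borrowed from the parallel minor. Gb–Bb–Db–F doesn't fit — on degree 3 Eb major would have Gm (iii). Gbmaj7 is the degree-3 chord of Eb minor, so it is the borrowed bIIImaj7. Bb–Db–F doesn't fit — on degree 5 Eb major would have Bb (V). Bbm is the degree-5 chord of Eb minor, so it is the borrowed v.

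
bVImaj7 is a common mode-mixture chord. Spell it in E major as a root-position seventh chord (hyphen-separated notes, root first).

C-E-G-B

Scale degree 6 in E major is C#. bVImaj7 uses the lowered form, C, taken from E minor. In E minor the chord on C is C–E–G–B.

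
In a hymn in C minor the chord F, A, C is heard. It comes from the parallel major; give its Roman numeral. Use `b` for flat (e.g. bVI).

F is scale degree 4 in C minor. F–A–C is a major chord — the form found in C major, not the diatonic iv (Fm). Borrowed into C minor it is written IV.

IV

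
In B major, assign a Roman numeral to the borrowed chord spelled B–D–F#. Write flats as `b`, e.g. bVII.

i

The root B is the diatonic 1st degree of B major; the borrowing shows in the chord quality. Diatonically B major has B (I) on that degree; B–D–F# is instead the minor chord native to B minor, so it takes the label i.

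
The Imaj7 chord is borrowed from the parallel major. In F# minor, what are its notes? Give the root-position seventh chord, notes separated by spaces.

F# A# C# E#

The root, F#, is scale degree 1 — the same note in F# minor and F# major; only the chord quality changes. In F# major the chord on F# is F#–A#–C#–E#.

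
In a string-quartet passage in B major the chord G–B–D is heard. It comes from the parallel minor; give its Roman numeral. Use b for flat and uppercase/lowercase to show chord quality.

The root G is the lowered 6th scale degree — diatonically B major has G# there. Diatonically B major has G#m (vi) on that degree; G–B–D is instead the major chord native to B minor, so it takes the label bVI.

bVI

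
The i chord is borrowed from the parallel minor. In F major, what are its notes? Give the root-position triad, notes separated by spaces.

F Ab C

i is built on scale degree 1, which is F in both F major and its parallel. Stacking thirds in F minor on F gives F–Ab–C.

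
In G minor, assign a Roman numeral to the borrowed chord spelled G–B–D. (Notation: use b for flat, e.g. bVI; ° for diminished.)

The root G is the diatonic 1st degree of G minor; the borrowing shows in the chord quality. G–B–D is a major chord — the form found in G major, not the diatonic i (Gm). Borrowed into G minor it is written I.

I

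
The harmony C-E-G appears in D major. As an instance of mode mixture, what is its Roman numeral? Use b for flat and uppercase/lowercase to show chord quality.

The root C is the lowered 7th scale degree — diatonically D major has C# there. The diatonic chord on degree 7 would be C#dim (vii°), but C–E–G is the major chord from D minor. As a borrowed chord it is labeled bVII.

bVII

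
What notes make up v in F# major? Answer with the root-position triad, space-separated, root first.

C# E G#

v is built on scale degree 5, which is C# in both F# major and its parallel. Stacking thirds in F# minor on C# gives C#–E–G#.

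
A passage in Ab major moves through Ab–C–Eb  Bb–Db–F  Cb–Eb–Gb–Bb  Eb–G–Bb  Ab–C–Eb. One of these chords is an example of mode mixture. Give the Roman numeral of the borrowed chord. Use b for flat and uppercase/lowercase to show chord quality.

bIIImaj7

In Ab major the diatonic chords are Ab, Bbm, Cm, Db, Eb, Fm, Gdim. Ab–C–Eb = Ab, Bb–Db–F = Bbm and Eb–G–Bb = Eb are all diatonic. But Cb–Eb–Gb–Bb is foreign: the diatonic iii on degree 3 is Cm, whereas Cbmaj7 comes from Ab minor. It is labeled bIIImaj7.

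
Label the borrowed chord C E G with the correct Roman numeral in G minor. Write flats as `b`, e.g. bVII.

C is scale degree 4 in G minor. Diatonically G minor has Cm (iv) on that degree; C–E–G is instead the major chord native to G major, so it takes the label IV.

IV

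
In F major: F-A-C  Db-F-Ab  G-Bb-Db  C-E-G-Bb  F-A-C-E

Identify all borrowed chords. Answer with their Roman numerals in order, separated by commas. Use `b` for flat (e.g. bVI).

bVI, ii°

The diatonic triads in F major are F, Gm, Am, Bb, C, Dm, Edim. F–A–C = F, C–E–G–Bb = C7 and F–A–C–E = Fmaj7 are all diatonic. But Db–F–Ab is foreign: the diatonic vi on degree 6 is Dm, whereas Db comes from F minor. It is labeled bVI. G–Bb–Db doesn't fit — on degree 2 F major would have Gm (ii). Gdim is the degree-2 chord of F minor, so it is the borrowed ii°.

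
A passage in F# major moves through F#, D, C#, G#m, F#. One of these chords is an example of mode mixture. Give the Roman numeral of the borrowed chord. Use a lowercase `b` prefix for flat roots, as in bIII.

F# major has the diatonic set F#, G#m, A#m, B, C#, D#m, E#dim. F#, C# and G#m all belong to that set. But D (D–F#–A) is foreign: the diatonic vi on degree 6 is D#m, whereas D comes from F# minor. It is labeled bVI.

bVI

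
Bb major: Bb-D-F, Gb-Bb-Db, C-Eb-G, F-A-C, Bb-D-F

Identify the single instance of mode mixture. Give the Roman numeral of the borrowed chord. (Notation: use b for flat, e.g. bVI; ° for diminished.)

In Bb major the diatonic chords are Bb, Cm, Dm, Eb, F, Gm, Adim. Of the given chords, Bb–D–F = Bb, C–Eb–G = Cm and F–A–C = F are diatonic. But Gb–Bb–Db is foreign: the diatonic vi on degree 6 is Gm, whereas Gb comes from Bb minor. It is labeled bVI.

bVI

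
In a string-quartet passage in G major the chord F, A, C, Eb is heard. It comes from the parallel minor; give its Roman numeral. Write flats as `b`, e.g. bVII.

bVII7

The root F is the lowered 7th scale degree — diatonically G major has F# there. F–A–C–Eb is a dominant-seventh chord — the form found in G minor, not the diatonic vii° (F#dim). Borrowed into G major it is written bVII7.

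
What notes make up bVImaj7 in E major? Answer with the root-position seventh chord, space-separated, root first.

The root of bVImaj7 is the lowered 6th degree: C# becomes C. In E minor the chord on C is C–E–G–B.

C E G B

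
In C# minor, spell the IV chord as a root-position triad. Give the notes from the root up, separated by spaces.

F# A# C#

The root, F#, is scale degree 4 — the same note in C# minor and C# major; only the chord quality changes. In C# major the chord on F# is F#–A#–C#.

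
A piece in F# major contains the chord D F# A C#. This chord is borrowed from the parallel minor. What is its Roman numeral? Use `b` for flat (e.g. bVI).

The root D is the lowered 6th scale degree — diatonically F# major has D# there. Diatonically F# major has D#m (vi) on that degree; D–F#–A–C# is instead the major-seventh chord native to F# minor, so it takes the label bVImaj7.

bVImaj7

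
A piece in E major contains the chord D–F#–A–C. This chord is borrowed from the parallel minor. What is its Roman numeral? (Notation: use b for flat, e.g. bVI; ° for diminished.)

In E major scale degree 7 is D#; D is its lowered form, from E minor. D–F#–A–C is a dominant-seventh chord — the form found in E minor, not the diatonic vii° (D#dim). Borrowed into E major it is written bVII7.

bVII7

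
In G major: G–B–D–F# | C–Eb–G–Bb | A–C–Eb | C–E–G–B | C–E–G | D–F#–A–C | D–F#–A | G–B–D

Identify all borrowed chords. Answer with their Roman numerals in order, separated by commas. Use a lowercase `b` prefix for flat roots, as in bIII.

In G major the diatonic chords are G, Am, Bm, C, D, Em, F#dim. G–B–D–F# = Gmaj7, C–E–G–B = Cmaj7, C–E–G = C, D–F#–A–C = D7, D–F#–A = D and G–B–D = G are all diatonic. But C–Eb–G–Bb is foreign: the diatonic IV on degree 4 is C, whereas Cm7 comes from G minor. It is labeled iv7. But A–C–Eb is foreign: the diatonic ii on degree 2 is Am, whereas Adim comes from G minor. It is labeled ii°.

iv7, ii°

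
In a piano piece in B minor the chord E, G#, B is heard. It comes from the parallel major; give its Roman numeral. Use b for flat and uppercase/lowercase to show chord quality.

E is scale degree 4 in B minor. The diatonic chord on degree 4 would be Em (iv), but E–G#–B is the major chord from B major. As a borrowed chord it is labeled IV.

IV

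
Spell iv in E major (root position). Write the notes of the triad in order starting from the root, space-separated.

The root, A, is scale degree 4 — the same note in E major and E minor; only the chord quality changes. Building the minor chord from the parallel minor on A: A–C–E.

A C E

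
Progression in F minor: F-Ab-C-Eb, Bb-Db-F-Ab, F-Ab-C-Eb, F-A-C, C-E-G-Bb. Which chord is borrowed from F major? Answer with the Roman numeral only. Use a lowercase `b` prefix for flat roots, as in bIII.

I

In F minor (with V from harmonic minor) the diatonic chords are Fm, Gdim, Ab, Bbm, C, Db, Eb. F–Ab–C–Eb = Fm7, Bb–Db–F–Ab = Bbm7 and C–E–G–Bb = C7 are all diatonic. But F–A–C is foreign: the diatonic i on degree 1 is Fm, whereas F comes from F major. It is labeled I.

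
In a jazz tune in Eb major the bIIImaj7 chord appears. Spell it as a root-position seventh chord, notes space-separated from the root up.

The root of bIIImaj7 is the lowered 3rd degree: G becomes Gb. Building the major-seventh chord from the parallel minor on Gb: Gb–Bb–Db–F.

Gb Bb Db F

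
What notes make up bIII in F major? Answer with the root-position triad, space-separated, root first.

bIII is built on the lowered scale degree 3. In F major degree 3 is A; lowered it becomes Ab. Building the major chord from the parallel minor on Ab: Ab–C–Eb.

Ab C Eb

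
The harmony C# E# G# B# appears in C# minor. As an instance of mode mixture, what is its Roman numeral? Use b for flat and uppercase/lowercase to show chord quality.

The root C# is the diatonic 1st degree of C# minor; the borrowing shows in the chord quality. Diatonically C# minor has C#m (i) on that degree; C#–E#–G#–B# is instead the major-seventh chord native to C# major, so it takes the label Imaj7.

Imaj7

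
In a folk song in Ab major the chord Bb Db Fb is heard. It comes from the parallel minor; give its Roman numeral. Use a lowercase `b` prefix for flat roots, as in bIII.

ii°

The root Bb is the diatonic 2nd degree of Ab major; the borrowing shows in the chord quality. The diatonic chord on degree 2 would be Bbm (ii), but Bb–Db–Fb is the diminished chord from Ab minor. As a borrowed chord it is labeled ii°.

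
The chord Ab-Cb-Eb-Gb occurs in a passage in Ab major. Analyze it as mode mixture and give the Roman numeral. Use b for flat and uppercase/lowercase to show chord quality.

The root Ab is the diatonic 1st degree of Ab major; the borrowing shows in the chord quality. Ab–Cb–Eb–Gb is a minor-seventh chord — the form found in Ab minor, not the diatonic I (Ab). Borrowed into Ab major it is written i7.

i7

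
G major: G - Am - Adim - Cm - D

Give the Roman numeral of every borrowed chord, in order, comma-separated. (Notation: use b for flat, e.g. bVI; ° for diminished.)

G major has the diatonic set G, Am, Bm, C, D, Em, F#dim. G, Am and D are all diatonic. Adim (A–C–Eb) doesn't fit — on degree 2 G major would have Am (ii). Adim is the degree-2 chord of G minor, so it is the borrowed ii°. Cm (C–Eb–G) is not: scale degree 4 in G major carries C (IV). In G minor the chord on that degree is Cm, so here it functions as iv, borrowed from the parallel minor.

ii°, iv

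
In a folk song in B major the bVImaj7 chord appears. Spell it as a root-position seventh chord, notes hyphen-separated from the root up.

G-B-D-F#

The root of bVImaj7 is the lowered 6th degree: G# becomes G. In B minor the chord on G is G–B–D–F#.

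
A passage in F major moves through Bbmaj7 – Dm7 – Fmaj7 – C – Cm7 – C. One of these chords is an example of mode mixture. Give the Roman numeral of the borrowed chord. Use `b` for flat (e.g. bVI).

v7

F major has the diatonic set F, Gm, Am, Bb, C, Dm, Edim. Bbmaj7, Dm7, Fmaj7 and C are all diatonic. Cm7 (C–Eb–G–Bb) doesn't fit — on degree 5 F major would have C (V). Cm7 is the degree-5 chord of F minor, so it is the borrowed v7.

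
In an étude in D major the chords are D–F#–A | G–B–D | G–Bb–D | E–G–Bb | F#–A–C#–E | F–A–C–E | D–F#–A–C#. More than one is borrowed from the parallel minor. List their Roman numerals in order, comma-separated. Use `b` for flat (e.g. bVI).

The diatonic triads in D major are D, Em, F#m, G, A, Bm, C#dim. D–F#–A = D, G–B–D = G, F#–A–C#–E = F#m7 and D–F#–A–C# = Dmaj7 are all diatonic. G–Bb–D doesn't fit — on degree 4 D major would have G (IV). Gm is the degree-4 chord of D minor, so it is the borrowed iv. E–G–Bb is not: scale degree 2 in D major carries Em (ii). In D minor the chord on that degree is Edim, so here it functions as ii°, borrowed from the parallel minor. F–A–C–E doesn't fit — on degree 3 D major would have F#m (iii). Fmaj7 is the degree-3 chord of D minor, so it is the borrowed bIIImaj7.

iv, ii°, bIIImaj7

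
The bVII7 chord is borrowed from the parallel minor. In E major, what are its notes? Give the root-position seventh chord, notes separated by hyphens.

bVII7 is built on the lowered scale degree 7. In E major degree 7 is D#; lowered it becomes D. In E minor the chord on D is D–F#–A–C.

D-F#-A-C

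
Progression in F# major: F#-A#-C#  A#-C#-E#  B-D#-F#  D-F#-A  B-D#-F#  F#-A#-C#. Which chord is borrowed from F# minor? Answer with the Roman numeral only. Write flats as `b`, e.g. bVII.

The diatonic triads in F# major are F#, G#m, A#m, B, C#, D#m, E#dim. Of the given chords, F#–A#–C# = F#, A#–C#–E# = A#m and B–D#–F# = B are diatonic. But D–F#–A is foreign: the diatonic vi on degree 6 is D#m, whereas D comes from F# minor. It is labeled bVI.

bVI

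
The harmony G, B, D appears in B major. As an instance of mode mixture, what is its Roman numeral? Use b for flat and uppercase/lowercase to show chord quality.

In B major scale degree 6 is G#; G is its lowered form, from B minor. The diatonic chord on degree 6 would be G#m (vi), but G–B–D is the major chord from B minor. As a borrowed chord it is labeled bVI.

bVI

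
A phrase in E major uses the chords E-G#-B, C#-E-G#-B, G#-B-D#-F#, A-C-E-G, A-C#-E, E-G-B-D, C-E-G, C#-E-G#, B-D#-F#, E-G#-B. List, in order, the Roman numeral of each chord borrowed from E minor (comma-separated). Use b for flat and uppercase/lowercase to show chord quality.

In E major the diatonic chords are E, F#m, G#m, A, B, C#m, D#dim. E–G#–B = E, C#–E–G#–B = C#m7, G#–B–D#–F# = G#m7, A–C#–E = A, C#–E–G# = C#m and B–D#–F# = B all belong to that set. But A–C–E–G is foreign: the diatonic IV on degree 4 is A, whereas Am7 comes from E minor. It is labeled iv7. E–G–B–D doesn't fit — on degree 1 E major would have E (I). Em7 is the degree-1 chord of E minor, so it is the borrowed i7. But C–E–G is foreign: the diatonic vi on degree 6 is C#m, whereas C comes from E minor. It is labeled bVI.

iv7, i7, bVI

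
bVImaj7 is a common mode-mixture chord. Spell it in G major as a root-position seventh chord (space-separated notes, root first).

Scale degree 6 in G major is E. bVImaj7 uses the lowered form, Eb, taken from G minor. In G minor the chord on Eb is Eb–G–Bb–D.

Eb G Bb D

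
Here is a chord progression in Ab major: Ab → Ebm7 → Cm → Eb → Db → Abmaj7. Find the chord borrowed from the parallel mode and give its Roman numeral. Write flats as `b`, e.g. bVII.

The diatonic triads in Ab major are Ab, Bbm, Cm, Db, Eb, Fm, Gdim. Of the given chords, Ab, Cm, Eb, Db and Abmaj7 are diatonic. Ebm7 (Eb–Gb–Bb–Db) is not: scale degree 5 in Ab major carries Eb (V). In Ab minor the chord on that degree is Ebm7, so here it functions as v7, borrowed from the parallel minor.

v7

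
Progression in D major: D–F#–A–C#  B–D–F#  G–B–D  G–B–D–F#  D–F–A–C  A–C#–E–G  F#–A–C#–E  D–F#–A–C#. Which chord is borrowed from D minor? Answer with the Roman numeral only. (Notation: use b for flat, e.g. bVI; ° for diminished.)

In D major the diatonic chords are D, Em, F#m, G, A, Bm, C#dim. D–F#–A–C# = Dmaj7, B–D–F# = Bm, G–B–D = G, G–B–D–F# = Gmaj7, A–C#–E–G = A7 and F#–A–C#–E = F#m7 all belong to that set. D–F–A–C is not: scale degree 1 in D major carries D (I). In D minor the chord on that degree is Dm7, so here it functions as i7, borrowed from the parallel minor.

i7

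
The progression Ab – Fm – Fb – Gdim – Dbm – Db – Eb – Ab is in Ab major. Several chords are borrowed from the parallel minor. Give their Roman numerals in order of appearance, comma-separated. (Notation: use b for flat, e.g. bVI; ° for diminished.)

bVI, iv

The diatonic triads in Ab major are Ab, Bbm, Cm, Db, Eb, Fm, Gdim. Ab, Fm, Gdim, Db and Eb are all diatonic. Fb (Fb–Ab–Cb) is not: scale degree 6 in Ab major carries Fm (vi). In Ab minor the chord on that degree is Fb, so here it functions as bVI, borrowed from the parallel minor. Dbm (Db–Fb–Ab) is not: scale degree 4 in Ab major carries Db (IV). In Ab minor the chord on that degree is Dbm, so here it functions as iv, borrowed from the parallel minor.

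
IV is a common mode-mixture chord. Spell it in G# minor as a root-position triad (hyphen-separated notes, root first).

The root, C#, is scale degree 4 — the same note in G# minor and G# major; only the chord quality changes. Stacking thirds in G# major on C# gives C#–E#–G#.

C#-E#-G#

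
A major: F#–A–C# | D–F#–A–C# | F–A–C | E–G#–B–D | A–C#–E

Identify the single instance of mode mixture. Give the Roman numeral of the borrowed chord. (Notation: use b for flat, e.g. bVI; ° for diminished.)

In A major the diatonic chords are A, Bm, C#m, D, E, F#m, G#dim. Of the given chords, F#–A–C# = F#m, D–F#–A–C# = Dmaj7, E–G#–B–D = E7 and A–C#–E = A are diatonic. F–A–C is not: scale degree 6 in A major carries F#m (vi). In A minor the chord on that degree is F, so here it functions as bVI, borrowed from the parallel minor.

bVI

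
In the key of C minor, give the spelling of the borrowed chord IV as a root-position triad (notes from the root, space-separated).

F A C

IV is built on scale degree 4, which is F in both C minor and its parallel. Stacking thirds in C major on F gives F–A–C.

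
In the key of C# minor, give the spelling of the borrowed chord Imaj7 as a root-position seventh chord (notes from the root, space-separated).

The root, C#, is scale degree 1 — the same note in C# minor and C# major; only the chord quality changes. Building the major-seventh chord from the parallel major on C#: C#–E#–G#–B#.

C# E# G# B#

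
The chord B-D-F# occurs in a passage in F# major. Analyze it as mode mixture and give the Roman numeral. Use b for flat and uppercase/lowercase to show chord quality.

iv

The root B is the diatonic 4th degree of F# major; the borrowing shows in the chord quality. The diatonic chord on degree 4 would be B (IV), but B–D–F# is the minor chord from F# minor. As a borrowed chord it is labeled iv.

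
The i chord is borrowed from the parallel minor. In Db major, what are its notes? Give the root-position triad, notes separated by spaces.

Db Fb Ab

The root, Db, is scale degree 1 — the same note in Db major and Db minor; only the chord quality changes. In Db minor the chord on Db is Db–Fb–Ab.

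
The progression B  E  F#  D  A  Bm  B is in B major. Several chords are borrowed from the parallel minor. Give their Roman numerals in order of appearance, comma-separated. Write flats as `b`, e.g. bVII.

bIII, bVII, i

The diatonic triads in B major are B, C#m, D#m, E, F#, G#m, A#dim. B, E and F# are all diatonic. D (D–F#–A) is not: scale degree 3 in B major carries D#m (iii). In B minor the chord on that degree is D, so here it functions as bIII, borrowed from the parallel minor. A (A–C#–E) is not: scale degree 7 in B major carries A#dim (vii°). In B minor the chord on that degree is A, so here it functions as bVII, borrowed from the parallel minor. But Bm (B–D–F#) is foreign: the diatonic I on degree 1 is B, whereas Bm comes from B minor. It is labeled i.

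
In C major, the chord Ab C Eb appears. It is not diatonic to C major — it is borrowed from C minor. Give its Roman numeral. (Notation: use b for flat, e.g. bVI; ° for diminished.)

In C major scale degree 6 is A; Ab is its lowered form, from C minor. The diatonic chord on degree 6 would be Am (vi), but Ab–C–Eb is the major chord from C minor. As a borrowed chord it is labeled bVI.

bVI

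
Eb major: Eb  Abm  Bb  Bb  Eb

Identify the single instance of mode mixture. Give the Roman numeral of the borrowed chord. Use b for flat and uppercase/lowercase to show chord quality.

iv

In Eb major the diatonic chords are Eb, Fm, Gm, Ab, Bb, Cm, Ddim. Of the given chords, Eb and Bb are diatonic. Abm (Ab–Cb–Eb) doesn't fit — on degree 4 Eb major would have Ab (IV). Abm is the degree-4 chord of Eb minor, so it is the borrowed iv.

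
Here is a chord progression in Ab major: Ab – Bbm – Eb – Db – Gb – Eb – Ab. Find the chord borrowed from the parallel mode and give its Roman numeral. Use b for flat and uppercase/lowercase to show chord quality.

bVII

The diatonic triads in Ab major are Ab, Bbm, Cm, Db, Eb, Fm, Gdim. Ab, Bbm, Eb and Db all belong to that set. Gb (Gb–Bb–Db) doesn't fit — on degree 7 Ab major would have Gdim (vii°). Gb is the degree-7 chord of Ab minor, so it is the borrowed bVII.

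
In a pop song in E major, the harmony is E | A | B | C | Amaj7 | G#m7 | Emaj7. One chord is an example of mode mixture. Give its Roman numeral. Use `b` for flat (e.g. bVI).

E major has the diatonic set E, F#m, G#m, A, B, C#m, D#dim. E, A, B, Amaj7, G#m7 and Emaj7 are all diatonic. But C (C–E–G) is foreign: the diatonic vi on degree 6 is C#m, whereas C comes from E minor. It is labeled bVI.

bVI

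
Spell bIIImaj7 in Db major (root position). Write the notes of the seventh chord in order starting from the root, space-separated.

bIIImaj7 is built on the lowered scale degree 3. In Db major degree 3 is F; lowered it becomes Fb. In Db minor the chord on Fb is Fb–Ab–Cb–Eb.

Fb Ab Cb Eb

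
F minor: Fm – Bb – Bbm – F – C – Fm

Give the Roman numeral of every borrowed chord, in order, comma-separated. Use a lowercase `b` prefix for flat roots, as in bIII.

The diatonic triads in F minor (with V from harmonic minor) are Fm, Gdim, Ab, Bbm, C, Db, Eb. Fm, Bbm and C all belong to that set. But Bb (Bb–D–F) is foreign: the diatonic iv on degree 4 is Bbm, whereas Bb comes from F major. It is labeled IV. F (F–A–C) is not: scale degree 1 in F minor carries Fm (i). In F major the chord on that degree is F, so here it functions as I, borrowed from the parallel major.

IV, I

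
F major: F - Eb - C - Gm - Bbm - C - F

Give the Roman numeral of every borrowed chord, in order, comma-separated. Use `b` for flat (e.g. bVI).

bVII, iv

In F major the diatonic chords are F, Gm, Am, Bb, C, Dm, Edim. F, C and Gm are all diatonic. Eb (Eb–G–Bb) is not: scale degree 7 in F major carries Edim (vii°). In F minor the chord on that degree is Eb, so here it functions as bVII, borrowed from the parallel minor. Bbm (Bb–Db–F) is not: scale degree 4 in F major carries Bb (IV). In F minor the chord on that degree is Bbm, so here it functions as iv, borrowed from the parallel minor.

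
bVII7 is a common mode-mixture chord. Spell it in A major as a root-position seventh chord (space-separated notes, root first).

G B D F

Scale degree 7 in A major is G#. bVII7 uses the lowered form, G, taken from A minor. In A minor the chord on G is G–B–D–F.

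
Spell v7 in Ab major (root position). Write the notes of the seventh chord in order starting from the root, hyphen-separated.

Eb-Gb-Bb-Db

v7 is built on scale degree 5, which is Eb in both Ab major and its parallel. In Ab minor the chord on Eb is Eb–Gb–Bb–Db.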